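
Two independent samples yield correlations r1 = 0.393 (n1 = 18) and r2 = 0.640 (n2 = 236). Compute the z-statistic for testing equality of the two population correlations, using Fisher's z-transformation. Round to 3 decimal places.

-1.287

z1 = atanh(0.393) = 0.415343,  z2 = atanh(0.640) = 0.758174
SE = √(1/(n1−3) + 1/(n2−3)) = √(1/15 + 1/233) = √(0.0666667 + 0.0042918) = √0.0709585 = 0.266380
z = (z1 − z2)/SE = (0.415343 − 0.758174) / 0.266380 = -0.342831 / 0.266380 = -1.287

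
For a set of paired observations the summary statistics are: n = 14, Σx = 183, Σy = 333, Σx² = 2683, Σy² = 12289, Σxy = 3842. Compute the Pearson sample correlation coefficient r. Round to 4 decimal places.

-0.4531

S_xy = nΣxy − ΣxΣy = 14·3842 − 183·333 = 53788 − 60939 = -7151
S_xx = nΣx² − (Σx)² = 14·2683 − 183² = 37562 − 33489 = 4073
S_yy = nΣy² − (Σy)² = 14·12289 − 333² = 172046 − 110889 = 61157
r = S_xy / √(S_xx·S_yy) = -7151 / √(4073·61157) = -7151 / √249092461 = -7151 / 15782.6633 = -0.4531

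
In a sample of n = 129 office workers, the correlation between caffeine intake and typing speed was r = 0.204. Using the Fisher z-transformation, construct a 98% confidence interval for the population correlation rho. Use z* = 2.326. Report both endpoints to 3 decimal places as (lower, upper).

(0.000, 0.392)

z_r = atanh(0.204) = 0.206903;  SE = 1/√(n−3) = 1/√126 = 0.089087
z-limits: 0.206903 ± 2.326·0.089087 = 0.206903 ± 0.207216 = [-0.000313, 0.414119]
ρ-limits: (tanh -0.000313, tanh 0.414119) = (0.000, 0.392)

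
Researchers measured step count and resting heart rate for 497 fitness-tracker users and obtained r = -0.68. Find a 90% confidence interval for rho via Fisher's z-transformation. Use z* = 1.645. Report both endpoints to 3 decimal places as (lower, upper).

(-0.718, -0.638)

z_r = atanh(-0.68) = -0.829114;  SE = 1/√(n−3) = 1/√494 = 0.044992
z-limits: -0.829114 ± 1.645·0.044992 = -0.829114 ± 0.074012 = [-0.903126, -0.755102]
ρ-limits: (tanh -0.903126, tanh -0.755102) = (-0.718, -0.638)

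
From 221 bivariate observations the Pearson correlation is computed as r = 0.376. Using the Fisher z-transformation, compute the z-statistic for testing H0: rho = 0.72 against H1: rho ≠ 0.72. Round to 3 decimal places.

z_r = atanh(0.376) = 0.395393,  z_0 = atanh(0.72) = 0.907645
SE = 1/√(n−3) = 1/√218 = 0.067729
z = (z_r − z_0)/SE = (0.395393 − 0.907645) / 0.067729 = -0.512252 / 0.067729 = -7.563

-7.563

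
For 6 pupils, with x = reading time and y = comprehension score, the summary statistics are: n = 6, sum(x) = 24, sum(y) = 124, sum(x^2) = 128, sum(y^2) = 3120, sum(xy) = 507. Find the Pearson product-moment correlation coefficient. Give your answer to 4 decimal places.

0.0824

Numerator: nΣxy − (Σx)(Σy) = 6·507 − (24)(124) = 66
Denominator: √[(nΣx²−(Σx)²)(nΣy²−(Σy)²)]
  nΣx²−(Σx)² = 6·128 − 576 = 192;  nΣy²−(Σy)² = 6·3120 − 15376 = 3344
  √(192·3344) = √642048 = 801.2790
r = 66 / 801.2790 = 0.0824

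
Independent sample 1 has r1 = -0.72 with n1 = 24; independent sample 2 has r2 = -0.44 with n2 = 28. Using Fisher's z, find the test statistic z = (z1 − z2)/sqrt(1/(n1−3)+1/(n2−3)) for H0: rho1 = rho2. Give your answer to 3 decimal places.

Fisher z-transforms: z1 = atanh(-0.72) = -0.907645, z2 = atanh(-0.44) = -0.472231; difference d = -0.435414
Var(d) = 1/21 + 1/25 = 0.0476190 + 0.0400000 = 0.0876190
z = d/√Var(d) = -0.435414 / √0.0876190 = -0.435414 / 0.296005 = -1.471

-1.471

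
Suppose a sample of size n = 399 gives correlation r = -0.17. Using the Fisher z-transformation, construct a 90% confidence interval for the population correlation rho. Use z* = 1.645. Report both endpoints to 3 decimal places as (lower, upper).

(-0.249, -0.089)

z_r = atanh(-0.17) = -0.171667;  SE = 1/√(n−3) = 1/√396 = 0.050252
z-limits: -0.171667 ± 1.645·0.050252 = -0.171667 ± 0.082665 = [-0.254332, -0.089002]
ρ-limits: (tanh -0.254332, tanh -0.089002) = (-0.249, -0.089)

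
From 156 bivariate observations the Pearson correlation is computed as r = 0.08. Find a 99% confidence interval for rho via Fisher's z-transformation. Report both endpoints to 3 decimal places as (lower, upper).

z_r = atanh(0.08) = 0.080171;  SE = 1/√(n−3) = 1/√153 = 0.080845
z-limits: 0.080171 ± 2.576·0.080845 = 0.080171 ± 0.208257 = [-0.128086, 0.288428]
ρ-limits: (tanh -0.128086, tanh 0.288428) = (-0.127, 0.281)

(-0.127, 0.281)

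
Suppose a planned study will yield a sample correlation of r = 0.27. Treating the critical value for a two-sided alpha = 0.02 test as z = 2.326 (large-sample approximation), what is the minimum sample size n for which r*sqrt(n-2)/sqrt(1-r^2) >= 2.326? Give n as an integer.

71

Need r·√(n−2)/√(1−r²) ≥ 2.326
√(n−2) ≥ 2.326·√(1−0.0729) / 0.27 = 2.326·0.962860 / 0.27 = 8.2949
n−2 ≥ 68.8054  ⇒  n ≥ 70.8054
Smallest integer n = 71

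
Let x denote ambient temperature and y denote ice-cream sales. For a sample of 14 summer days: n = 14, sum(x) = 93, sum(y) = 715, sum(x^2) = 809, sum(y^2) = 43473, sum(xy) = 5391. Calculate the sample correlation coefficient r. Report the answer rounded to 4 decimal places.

S_xy = nΣxy − ΣxΣy = 14·5391 − 93·715 = 75474 − 66495 = 8979
S_xx = nΣx² − (Σx)² = 14·809 − 93² = 11326 − 8649 = 2677
S_yy = nΣy² − (Σy)² = 14·43473 − 715² = 608622 − 511225 = 97397
r = S_xy / √(S_xx·S_yy) = 8979 / √(2677·97397) = 8979 / √260731769 = 8979 / 16147.1907 = 0.5561

0.5561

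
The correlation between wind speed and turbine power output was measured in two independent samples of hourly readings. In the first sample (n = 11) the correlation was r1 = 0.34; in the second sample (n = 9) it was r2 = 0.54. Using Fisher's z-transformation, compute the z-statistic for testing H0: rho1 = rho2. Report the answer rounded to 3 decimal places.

-0.463

z1 = atanh(0.34) = 0.354093,  z2 = atanh(0.54) = 0.604156
SE = √(1/(n1−3) + 1/(n2−3)) = √(1/8 + 1/6) = √(0.1250000 + 0.1666667) = √0.2916667 = 0.540062
z = (z1 − z2)/SE = (0.354093 − 0.604156) / 0.540062 = -0.250063 / 0.540062 = -0.463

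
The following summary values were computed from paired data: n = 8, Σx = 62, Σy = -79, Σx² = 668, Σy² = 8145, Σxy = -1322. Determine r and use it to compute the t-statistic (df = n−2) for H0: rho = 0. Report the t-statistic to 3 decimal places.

-1.856

S_xy = nΣxy − ΣxΣy = 8·(-1322) − 62·(-79) = -10576 − (-4898) = -5678
S_xx = nΣx² − (Σx)² = 8·668 − 62² = 5344 − 3844 = 1500
S_yy = nΣy² − (Σy)² = 8·8145 − (-79)² = 65160 − 6241 = 58919
r = S_xy / √(S_xx·S_yy) = -5678 / √(1500·58919) = -5678 / √88378500 = -5678 / 9400.9840 = -0.6040
t = r·√(n−2)/√(1−r²) = -0.6040·√6 / √(1−0.364816) = -1.479492 / 0.796984 = -1.856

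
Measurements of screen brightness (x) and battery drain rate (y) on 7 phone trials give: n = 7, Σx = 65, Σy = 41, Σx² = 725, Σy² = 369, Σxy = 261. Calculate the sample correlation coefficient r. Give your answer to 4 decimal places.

-0.9570

Numerator: nΣxy − (Σx)(Σy) = 7·261 − (65)(41) = -838
Denominator: √[(nΣx²−(Σx)²)(nΣy²−(Σy)²)]
  nΣx²−(Σx)² = 7·725 − 4225 = 850;  nΣy²−(Σy)² = 7·369 − 1681 = 902
  √(850·902) = √766700 = 875.6141
r = -838 / 875.6141 = -0.9570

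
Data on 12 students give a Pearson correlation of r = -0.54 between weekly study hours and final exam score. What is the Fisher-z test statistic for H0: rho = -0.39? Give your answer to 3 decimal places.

-0.577

z_r = atanh(-0.54) = -0.604156,  z_0 = atanh(-0.39) = -0.411800
SE = 1/√(n−3) = 1/√9 = 0.333333
z = (z_r − z_0)/SE = (-0.604156 − (-0.411800)) / 0.333333 = -0.192356 / 0.333333 = -0.577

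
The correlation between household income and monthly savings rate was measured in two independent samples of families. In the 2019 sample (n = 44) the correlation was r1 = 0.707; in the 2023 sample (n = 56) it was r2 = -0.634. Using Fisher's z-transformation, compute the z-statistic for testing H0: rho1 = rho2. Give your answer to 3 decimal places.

7.833

z1 = atanh(0.707) = 0.881160,  z2 = atanh(-0.634) = -0.748076
SE = √(1/(n1−3) + 1/(n2−3)) = √(1/41 + 1/53) = √(0.0243902 + 0.0188679) = √0.0432581 = 0.207986
z = (z1 − z2)/SE = (0.881160 − (-0.748076)) / 0.207986 = 1.629236 / 0.207986 = 7.833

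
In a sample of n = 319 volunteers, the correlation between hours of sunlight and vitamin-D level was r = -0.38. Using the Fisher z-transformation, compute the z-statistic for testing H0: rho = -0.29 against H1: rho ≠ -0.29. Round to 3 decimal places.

z_r = atanh(-0.38) = -0.400060,  z_0 = atanh(-0.29) = -0.298566
SE = 1/√(n−3) = 1/√316 = 0.056254
z = (z_r − z_0)/SE = (-0.400060 − (-0.298566)) / 0.056254 = -0.101494 / 0.056254 = -1.804

-1.804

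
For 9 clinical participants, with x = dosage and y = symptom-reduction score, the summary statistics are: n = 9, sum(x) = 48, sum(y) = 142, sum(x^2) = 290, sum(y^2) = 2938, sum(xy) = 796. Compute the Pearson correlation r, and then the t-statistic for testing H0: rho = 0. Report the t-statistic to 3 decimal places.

S_xy = nΣxy − ΣxΣy = 9·796 − 48·142 = 7164 − 6816 = 348
S_xx = nΣx² − (Σx)² = 9·290 − 48² = 2610 − 2304 = 306
S_yy = nΣy² − (Σy)² = 9·2938 − 142² = 26442 − 20164 = 6278
r = S_xy / √(S_xx·S_yy) = 348 / √(306·6278) = 348 / √1921068 = 348 / 1386.0260 = 0.2511
t = r·√(n−2)/√(1−r²) = 0.2511·√7 / √(1−0.063051) = 0.664348 / 0.967961 = 0.686

0.686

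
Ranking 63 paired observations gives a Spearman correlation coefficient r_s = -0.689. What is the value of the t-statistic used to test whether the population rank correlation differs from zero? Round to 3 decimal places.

t = r_s·√(n−2) / √(1−r_s²) with r_s = -0.689, n = 63
  = -0.689·√61 / √(1 − 0.474721)
  = -0.689·7.810250 / 0.724761
  = -5.381262 / 0.724761 = -7.425

-7.425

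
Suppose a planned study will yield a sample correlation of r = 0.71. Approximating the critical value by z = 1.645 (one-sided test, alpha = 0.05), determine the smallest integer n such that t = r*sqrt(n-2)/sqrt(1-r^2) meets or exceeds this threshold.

Need r·√(n−2)/√(1−r²) ≥ 1.645
√(n−2) ≥ 1.645·√(1−0.5041) / 0.71 = 1.645·0.704202 / 0.71 = 1.6316
n−2 ≥ 2.6621  ⇒  n ≥ 4.6621
Smallest integer n = 5

5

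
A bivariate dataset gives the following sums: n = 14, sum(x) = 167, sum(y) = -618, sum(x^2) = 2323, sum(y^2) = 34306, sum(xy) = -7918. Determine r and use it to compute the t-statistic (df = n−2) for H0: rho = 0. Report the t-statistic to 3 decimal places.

Numerator: nΣxy − (Σx)(Σy) = 14·(-7918) − (167)(-618) = -7646
Denominator: √[(nΣx²−(Σx)²)(nΣy²−(Σy)²)]
  nΣx²−(Σx)² = 14·2323 − 27889 = 4633;  nΣy²−(Σy)² = 14·34306 − 381924 = 98360
  √(4633·98360) = √455701880 = 21347.1750
r = -7646 / 21347.1750 = -0.3582
t = r·√(n−2)/√(1−r²) = -0.3582·√12 / √(1−0.128307) = -1.240841 / 0.933645 = -1.329

-1.329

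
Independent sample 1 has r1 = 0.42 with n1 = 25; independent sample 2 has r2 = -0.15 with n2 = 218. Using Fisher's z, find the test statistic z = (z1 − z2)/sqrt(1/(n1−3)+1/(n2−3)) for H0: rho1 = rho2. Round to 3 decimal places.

Fisher z-transforms: z1 = atanh(0.42) = 0.447692, z2 = atanh(-0.15) = -0.151140; difference d = 0.598832
Var(d) = 1/22 + 1/215 = 0.0454545 + 0.0046512 = 0.0501057
z = d/√Var(d) = 0.598832 / √0.0501057 = 0.598832 / 0.223843 = 2.675

2.675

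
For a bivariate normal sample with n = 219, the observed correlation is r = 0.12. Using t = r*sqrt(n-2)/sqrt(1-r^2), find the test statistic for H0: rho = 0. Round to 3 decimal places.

1.781

t = r·√(n−2) / √(1−r²) with r = 0.12, n = 219
  = 0.12·√217 / √(1 − 0.0144)
  = 0.12·14.730920 / 0.992774
  = 1.767710 / 0.992774 = 1.781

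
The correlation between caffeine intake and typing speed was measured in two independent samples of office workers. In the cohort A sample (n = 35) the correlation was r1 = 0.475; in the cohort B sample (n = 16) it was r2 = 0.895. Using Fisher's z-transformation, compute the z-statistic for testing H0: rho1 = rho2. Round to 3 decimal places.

z1 = atanh(0.475) = 0.516508,  z2 = atanh(0.895) = 1.446507
SE = √(1/(n1−3) + 1/(n2−3)) = √(1/32 + 1/13) = √(0.0312500 + 0.0769231) = √0.1081731 = 0.328897
z = (z1 − z2)/SE = (0.516508 − 1.446507) / 0.328897 = -0.929999 / 0.328897 = -2.828

-2.828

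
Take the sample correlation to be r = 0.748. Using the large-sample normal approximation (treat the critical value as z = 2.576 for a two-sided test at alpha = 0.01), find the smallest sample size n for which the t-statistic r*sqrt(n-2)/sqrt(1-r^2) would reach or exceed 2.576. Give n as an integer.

8

r√(n−2)/√(1−r²) ≥ 2.576  ⇔  n−2 ≥ (2.576)²·(1−r²)/r²
(1−r²)/r² = (1−0.559504)/0.559504 = 0.7873
n ≥ 2 + 6.635776·0.7873 = 2 + 5.2243 = 7.2243
⌈7.2243⌉ = 8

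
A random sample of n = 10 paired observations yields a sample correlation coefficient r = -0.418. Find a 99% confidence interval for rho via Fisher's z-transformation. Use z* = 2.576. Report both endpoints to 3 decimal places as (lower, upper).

z_r = atanh(-0.418) = -0.445266;  SE = 1/√(n−3) = 1/√7 = 0.377964
z-limits: -0.445266 ± 2.576·0.377964 = -0.445266 ± 0.973635 = [-1.418901, 0.528369]
ρ-limits: (tanh -1.418901, tanh 0.528369) = (-0.889, 0.484)

(-0.889, 0.484)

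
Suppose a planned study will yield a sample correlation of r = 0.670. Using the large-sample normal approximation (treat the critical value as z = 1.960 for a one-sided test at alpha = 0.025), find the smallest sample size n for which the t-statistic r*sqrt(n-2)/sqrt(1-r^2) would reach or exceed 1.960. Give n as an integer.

r√(n−2)/√(1−r²) ≥ 1.960  ⇔  n−2 ≥ (1.960)²·(1−r²)/r²
(1−r²)/r² = (1−0.448900)/0.448900 = 1.2277
n ≥ 2 + 3.8416·1.2277 = 2 + 4.7163 = 6.7163
⌈6.7163⌉ = 7

7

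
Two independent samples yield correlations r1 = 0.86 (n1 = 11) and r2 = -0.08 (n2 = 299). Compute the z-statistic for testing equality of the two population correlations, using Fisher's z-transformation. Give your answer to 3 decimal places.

3.833

Fisher z-transforms: z1 = atanh(0.86) = 1.293345, z2 = atanh(-0.08) = -0.080171; difference d = 1.373516
Var(d) = 1/8 + 1/296 = 0.1250000 + 0.0033784 = 0.1283784
z = d/√Var(d) = 1.373516 / √0.1283784 = 1.373516 / 0.358299 = 3.833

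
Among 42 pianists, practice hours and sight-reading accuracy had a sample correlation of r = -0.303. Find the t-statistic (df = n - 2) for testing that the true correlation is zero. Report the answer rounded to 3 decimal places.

1 − r² = 1 − 0.091809 = 0.908191;  √(1−r²) = 0.952991
√(n−2) = √40 = 6.324555
t = r·√(n−2)/√(1−r²) = -0.303 · 6.324555 / 0.952991 = -2.011

-2.011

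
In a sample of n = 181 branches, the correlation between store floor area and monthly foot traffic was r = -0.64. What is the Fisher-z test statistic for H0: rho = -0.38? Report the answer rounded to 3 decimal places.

-4.778

z_r = atanh(-0.64) = -0.758174,  z_0 = atanh(-0.38) = -0.400060
SE = 1/√(n−3) = 1/√178 = 0.074953
z = (z_r − z_0)/SE = (-0.758174 − (-0.400060)) / 0.074953 = -0.358114 / 0.074953 = -4.778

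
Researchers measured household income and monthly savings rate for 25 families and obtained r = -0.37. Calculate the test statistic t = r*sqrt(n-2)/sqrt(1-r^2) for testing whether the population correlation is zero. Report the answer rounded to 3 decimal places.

-1.910

t = r·√(n−2) / √(1−r²) with r = -0.37, n = 25
  = -0.37·√23 / √(1 − 0.1369)
  = -0.37·4.795832 / 0.929032
  = -1.774458 / 0.929032 = -1.910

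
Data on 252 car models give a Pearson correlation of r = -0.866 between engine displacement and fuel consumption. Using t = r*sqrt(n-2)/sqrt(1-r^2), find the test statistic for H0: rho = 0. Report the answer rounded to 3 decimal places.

-27.383

1 − r² = 1 − 0.749956 = 0.250044;  √(1−r²) = 0.500044
√(n−2) = √250 = 15.811388
t = r·√(n−2)/√(1−r²) = -0.866 · 15.811388 / 0.500044 = -27.383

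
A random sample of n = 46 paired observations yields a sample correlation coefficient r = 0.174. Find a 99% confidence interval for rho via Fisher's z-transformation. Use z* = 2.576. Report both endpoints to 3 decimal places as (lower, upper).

z_r = atanh(0.174) = 0.175789;  SE = 1/√(n−3) = 1/√43 = 0.152499
z-limits: 0.175789 ± 2.576·0.152499 = 0.175789 ± 0.392837 = [-0.217048, 0.568626]
ρ-limits: (tanh -0.217048, tanh 0.568626) = (-0.214, 0.514)

(-0.214, 0.514)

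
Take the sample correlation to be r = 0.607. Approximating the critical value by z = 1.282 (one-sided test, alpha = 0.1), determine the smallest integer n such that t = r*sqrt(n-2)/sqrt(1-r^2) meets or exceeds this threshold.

5

Need r·√(n−2)/√(1−r²) ≥ 1.282
√(n−2) ≥ 1.282·√(1−0.368449) / 0.607 = 1.282·0.794702 / 0.607 = 1.6784
n−2 ≥ 2.8170  ⇒  n ≥ 4.8170
Smallest integer n = 5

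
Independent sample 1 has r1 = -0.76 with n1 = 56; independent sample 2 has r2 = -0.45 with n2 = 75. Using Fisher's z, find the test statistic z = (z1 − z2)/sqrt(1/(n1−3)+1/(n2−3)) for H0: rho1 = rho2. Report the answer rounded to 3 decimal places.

Fisher z-transforms: z1 = atanh(-0.76) = -0.996215, z2 = atanh(-0.45) = -0.484700; difference d = -0.511515
Var(d) = 1/53 + 1/72 = 0.0188679 + 0.0138889 = 0.0327568
z = d/√Var(d) = -0.511515 / √0.0327568 = -0.511515 / 0.180988 = -2.826

-2.826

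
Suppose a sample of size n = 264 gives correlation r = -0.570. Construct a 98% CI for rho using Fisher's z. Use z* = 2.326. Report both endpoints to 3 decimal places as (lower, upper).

(-0.659, -0.465)

Fisher z: z_r = atanh(r) = ½·ln((1+(-0.570))/(1−(-0.570))) = -0.647523
SE(z) = 1/√(n−3) = 1/√261 = 0.061898
98% ⇒ z* = 2.326; margin = 2.326·0.061898 = 0.143975
CI on z-scale: (-0.791498, -0.503548)
Back-transform: tanh(-0.791498) = -0.659257, tanh(-0.503548) = -0.464903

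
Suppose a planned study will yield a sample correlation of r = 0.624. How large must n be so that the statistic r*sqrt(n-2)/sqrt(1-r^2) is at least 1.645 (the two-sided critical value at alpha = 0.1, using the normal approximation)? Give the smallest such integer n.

r√(n−2)/√(1−r²) ≥ 1.645  ⇔  n−2 ≥ (1.645)²·(1−r²)/r²
(1−r²)/r² = (1−0.389376)/0.389376 = 1.5682
n ≥ 2 + 2.706025·1.5682 = 2 + 4.2436 = 6.2436
⌈6.2436⌉ = 7

7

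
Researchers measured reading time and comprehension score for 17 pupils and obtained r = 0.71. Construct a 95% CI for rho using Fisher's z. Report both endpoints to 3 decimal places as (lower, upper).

Fisher z: z_r = atanh(r) = ½·ln((1+0.71)/(1−0.71)) = 0.887184
SE(z) = 1/√(n−3) = 1/√14 = 0.267261
95% ⇒ z* = 1.960; margin = 1.960·0.267261 = 0.523832
CI on z-scale: (0.363352, 1.411016)
Back-transform: tanh(0.363352) = 0.348163, tanh(1.411016) = 0.887710

(0.348, 0.888)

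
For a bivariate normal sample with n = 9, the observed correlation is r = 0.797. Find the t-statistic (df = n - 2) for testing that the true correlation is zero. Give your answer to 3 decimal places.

3.491

1 − r² = 1 − 0.635209 = 0.364791;  √(1−r²) = 0.603979
√(n−2) = √7 = 2.645751
t = r·√(n−2)/√(1−r²) = 0.797 · 2.645751 / 0.603979 = 3.491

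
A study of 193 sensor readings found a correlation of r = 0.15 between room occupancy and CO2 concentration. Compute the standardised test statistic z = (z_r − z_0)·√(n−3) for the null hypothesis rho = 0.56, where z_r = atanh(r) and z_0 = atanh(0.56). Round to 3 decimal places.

-6.640

z_r = atanh(0.15) = 0.151140,  z_0 = atanh(0.56) = 0.632833
SE = 1/√(n−3) = 1/√190 = 0.072548
z = (z_r − z_0)/SE = (0.151140 − 0.632833) / 0.072548 = -0.481693 / 0.072548 = -6.640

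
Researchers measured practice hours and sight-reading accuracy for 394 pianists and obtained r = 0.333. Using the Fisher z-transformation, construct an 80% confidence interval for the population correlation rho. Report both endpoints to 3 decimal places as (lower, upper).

z_r = atanh(0.333) = 0.346199;  SE = 1/√(n−3) = 1/√391 = 0.050572
z-limits: 0.346199 ± 1.282·0.050572 = 0.346199 ± 0.064833 = [0.281366, 0.411032]
ρ-limits: (tanh 0.281366, tanh 0.411032) = (0.274, 0.389)

(0.274, 0.389)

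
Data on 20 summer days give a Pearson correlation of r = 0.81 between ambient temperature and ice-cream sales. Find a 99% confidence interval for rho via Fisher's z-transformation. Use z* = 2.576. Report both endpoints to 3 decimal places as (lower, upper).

(0.464, 0.942)

Fisher z: z_r = atanh(r) = ½·ln((1+0.81)/(1−0.81)) = 1.127029
SE(z) = 1/√(n−3) = 1/√17 = 0.242536
99% ⇒ z* = 2.576; margin = 2.576·0.242536 = 0.624773
CI on z-scale: (0.502256, 1.751802)
Back-transform: tanh(0.502256) = 0.463890, tanh(1.751802) = 0.941580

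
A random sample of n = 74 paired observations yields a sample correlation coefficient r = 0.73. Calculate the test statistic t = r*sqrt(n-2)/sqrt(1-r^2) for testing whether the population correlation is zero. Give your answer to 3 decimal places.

9.063

t = r·√(n−2) / √(1−r²) with r = 0.73, n = 74
  = 0.73·√72 / √(1 − 0.5329)
  = 0.73·8.485281 / 0.683447
  = 6.194255 / 0.683447 = 9.063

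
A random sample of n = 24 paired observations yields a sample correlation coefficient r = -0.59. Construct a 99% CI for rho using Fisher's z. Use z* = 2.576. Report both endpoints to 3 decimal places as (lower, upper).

Fisher z: z_r = atanh(r) = ½·ln((1+(-0.59))/(1−(-0.59))) = -0.677666
SE(z) = 1/√(n−3) = 1/√21 = 0.218218
99% ⇒ z* = 2.576; margin = 2.576·0.218218 = 0.562130
CI on z-scale: (-1.239796, -0.115536)
Back-transform: tanh(-1.239796) = -0.845397, tanh(-0.115536) = -0.115025

(-0.845, -0.115)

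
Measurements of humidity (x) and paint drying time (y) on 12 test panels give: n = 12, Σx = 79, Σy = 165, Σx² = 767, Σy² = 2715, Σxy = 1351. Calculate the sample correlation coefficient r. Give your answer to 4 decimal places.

S_xy = nΣxy − ΣxΣy = 12·1351 − 79·165 = 16212 − 13035 = 3177
S_xx = nΣx² − (Σx)² = 12·767 − 79² = 9204 − 6241 = 2963
S_yy = nΣy² − (Σy)² = 12·2715 − 165² = 32580 − 27225 = 5355
r = S_xy / √(S_xx·S_yy) = 3177 / √(2963·5355) = 3177 / √15866865 = 3177 / 3983.3234 = 0.7976

0.7976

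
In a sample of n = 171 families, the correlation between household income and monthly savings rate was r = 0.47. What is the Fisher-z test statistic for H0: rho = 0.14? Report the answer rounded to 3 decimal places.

4.785

Fisher z: atanh(0.47) = 0.510070, atanh(0.14) = 0.140926
z = (z_r − z_0)·√(n−3) = (0.510070 − 0.140926)·√168 = 0.369144 · 12.961481 = 4.785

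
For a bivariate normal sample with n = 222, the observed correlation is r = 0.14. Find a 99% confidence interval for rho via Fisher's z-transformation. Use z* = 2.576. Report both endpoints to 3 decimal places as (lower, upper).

Fisher z: z_r = atanh(r) = ½·ln((1+0.14)/(1−0.14)) = 0.140926
SE(z) = 1/√(n−3) = 1/√219 = 0.067574
99% ⇒ z* = 2.576; margin = 2.576·0.067574 = 0.174071
CI on z-scale: (-0.033145, 0.314997)
Back-transform: tanh(-0.033145) = -0.033133, tanh(0.314997) = 0.304976

(-0.033, 0.305)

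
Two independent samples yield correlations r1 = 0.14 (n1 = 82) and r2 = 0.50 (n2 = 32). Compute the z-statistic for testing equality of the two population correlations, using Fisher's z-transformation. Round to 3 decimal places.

Fisher z-transforms: z1 = atanh(0.14) = 0.140926, z2 = atanh(0.50) = 0.549306; difference d = -0.408380
Var(d) = 1/79 + 1/29 = 0.0126582 + 0.0344828 = 0.0471410
z = d/√Var(d) = -0.408380 / √0.0471410 = -0.408380 / 0.217120 = -1.881

-1.881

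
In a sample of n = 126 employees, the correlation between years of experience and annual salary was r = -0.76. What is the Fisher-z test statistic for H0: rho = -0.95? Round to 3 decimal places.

9.267

z_r = atanh(-0.76) = -0.996215,  z_0 = atanh(-0.95) = -1.831781
SE = 1/√(n−3) = 1/√123 = 0.090167
z = (z_r − z_0)/SE = (-0.996215 − (-1.831781)) / 0.090167 = 0.835566 / 0.090167 = 9.267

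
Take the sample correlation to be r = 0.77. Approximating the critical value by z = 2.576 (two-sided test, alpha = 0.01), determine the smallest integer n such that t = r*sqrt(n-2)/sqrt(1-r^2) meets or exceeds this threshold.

7

r√(n−2)/√(1−r²) ≥ 2.576  ⇔  n−2 ≥ (2.576)²·(1−r²)/r²
(1−r²)/r² = (1−0.5929)/0.5929 = 0.6866
n ≥ 2 + 6.635776·0.6866 = 2 + 4.5561 = 6.5561
⌈6.5561⌉ = 7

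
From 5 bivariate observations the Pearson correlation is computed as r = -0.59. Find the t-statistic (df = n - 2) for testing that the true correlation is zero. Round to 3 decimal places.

t = r·√(n−2) / √(1−r²) with r = -0.59, n = 5
  = -0.59·√3 / √(1 − 0.3481)
  = -0.59·1.732051 / 0.807403
  = -1.021910 / 0.807403 = -1.266

-1.266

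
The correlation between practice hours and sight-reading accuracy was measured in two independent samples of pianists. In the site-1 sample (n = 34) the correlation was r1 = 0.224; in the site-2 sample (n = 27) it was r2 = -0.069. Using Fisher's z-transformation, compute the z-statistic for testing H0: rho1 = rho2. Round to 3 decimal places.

1.092

Fisher z-transforms: z1 = atanh(0.224) = 0.227863, z2 = atanh(-0.069) = -0.069110; difference d = 0.296973
Var(d) = 1/31 + 1/24 = 0.0322581 + 0.0416667 = 0.0739248
z = d/√Var(d) = 0.296973 / √0.0739248 = 0.296973 / 0.271891 = 1.092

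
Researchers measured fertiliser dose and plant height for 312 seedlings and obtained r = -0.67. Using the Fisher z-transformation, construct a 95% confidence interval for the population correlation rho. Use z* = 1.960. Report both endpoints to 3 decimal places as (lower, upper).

(-0.727, -0.604)

Fisher z: z_r = atanh(r) = ½·ln((1+(-0.67))/(1−(-0.67))) = -0.810743
SE(z) = 1/√(n−3) = 1/√309 = 0.056888
95% ⇒ z* = 1.960; margin = 1.960·0.056888 = 0.111500
CI on z-scale: (-0.922243, -0.699243)
Back-transform: tanh(-0.922243) = -0.726957, tanh(-0.699243) = -0.603887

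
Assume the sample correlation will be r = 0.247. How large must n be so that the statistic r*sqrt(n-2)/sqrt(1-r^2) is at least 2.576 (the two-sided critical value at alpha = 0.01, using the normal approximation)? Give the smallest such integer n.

105

r√(n−2)/√(1−r²) ≥ 2.576  ⇔  n−2 ≥ (2.576)²·(1−r²)/r²
(1−r²)/r² = (1−0.061009)/0.061009 = 15.3910
n ≥ 2 + 6.635776·15.3910 = 2 + 102.1312 = 104.1312
⌈104.1312⌉ = 105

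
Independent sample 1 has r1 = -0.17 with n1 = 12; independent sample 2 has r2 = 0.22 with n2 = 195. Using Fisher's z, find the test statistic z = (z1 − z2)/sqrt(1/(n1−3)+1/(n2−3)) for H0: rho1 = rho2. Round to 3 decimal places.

-1.159

z1 = atanh(-0.17) = -0.171667,  z2 = atanh(0.22) = 0.223656
SE = √(1/(n1−3) + 1/(n2−3)) = √(1/9 + 1/192) = √(0.1111111 + 0.0052083) = √0.1163194 = 0.341056
z = (z1 − z2)/SE = (-0.171667 − 0.223656) / 0.341056 = -0.395323 / 0.341056 = -1.159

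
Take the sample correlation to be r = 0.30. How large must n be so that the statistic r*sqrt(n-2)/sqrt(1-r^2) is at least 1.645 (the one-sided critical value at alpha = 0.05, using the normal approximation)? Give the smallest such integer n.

Need r·√(n−2)/√(1−r²) ≥ 1.645
√(n−2) ≥ 1.645·√(1−0.0900) / 0.30 = 1.645·0.953939 / 0.30 = 5.2308
n−2 ≥ 27.3613  ⇒  n ≥ 29.3613
Smallest integer n = 30

30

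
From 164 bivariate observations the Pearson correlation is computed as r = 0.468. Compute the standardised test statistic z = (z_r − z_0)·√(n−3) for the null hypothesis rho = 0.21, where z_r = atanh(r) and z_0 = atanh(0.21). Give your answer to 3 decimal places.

Fisher z: atanh(0.468) = 0.507506, atanh(0.21) = 0.213171
z = (z_r − z_0)·√(n−3) = (0.507506 − 0.213171)·√161 = 0.294335 · 12.688578 = 3.735

3.735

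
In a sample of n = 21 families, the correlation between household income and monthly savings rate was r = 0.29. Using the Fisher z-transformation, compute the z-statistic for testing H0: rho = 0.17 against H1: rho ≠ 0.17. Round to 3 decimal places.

0.538

Fisher z: atanh(0.29) = 0.298566, atanh(0.17) = 0.171667
z = (z_r − z_0)·√(n−3) = (0.298566 − 0.171667)·√18 = 0.126899 · 4.242641 = 0.538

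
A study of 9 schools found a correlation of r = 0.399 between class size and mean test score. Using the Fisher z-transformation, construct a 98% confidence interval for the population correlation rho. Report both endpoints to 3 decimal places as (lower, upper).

Fisher z: z_r = atanh(r) = ½·ln((1+0.399)/(1−0.399)) = 0.422459
SE(z) = 1/√(n−3) = 1/√6 = 0.408248
98% ⇒ z* = 2.326; margin = 2.326·0.408248 = 0.949585
CI on z-scale: (-0.527126, 1.372044)
Back-transform: tanh(-0.527126) = -0.483181, tanh(1.372044) = 0.879157

(-0.483, 0.879)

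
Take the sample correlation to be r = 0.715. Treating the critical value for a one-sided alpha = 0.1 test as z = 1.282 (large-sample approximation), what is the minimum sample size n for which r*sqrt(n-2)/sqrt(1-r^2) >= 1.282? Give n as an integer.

r√(n−2)/√(1−r²) ≥ 1.282  ⇔  n−2 ≥ (1.282)²·(1−r²)/r²
(1−r²)/r² = (1−0.511225)/0.511225 = 0.9561
n ≥ 2 + 1.643524·0.9561 = 2 + 1.5714 = 3.5714
⌈3.5714⌉ = 4

4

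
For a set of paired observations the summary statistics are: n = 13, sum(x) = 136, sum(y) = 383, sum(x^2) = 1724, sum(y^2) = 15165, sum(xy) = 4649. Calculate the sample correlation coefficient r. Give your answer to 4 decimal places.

Numerator: nΣxy − (Σx)(Σy) = 13·4649 − (136)(383) = 8349
Denominator: √[(nΣx²−(Σx)²)(nΣy²−(Σy)²)]
  nΣx²−(Σx)² = 13·1724 − 18496 = 3916;  nΣy²−(Σy)² = 13·15165 − 146689 = 50456
  √(3916·50456) = √197585696 = 14056.5179
r = 8349 / 14056.5179 = 0.5940

0.5940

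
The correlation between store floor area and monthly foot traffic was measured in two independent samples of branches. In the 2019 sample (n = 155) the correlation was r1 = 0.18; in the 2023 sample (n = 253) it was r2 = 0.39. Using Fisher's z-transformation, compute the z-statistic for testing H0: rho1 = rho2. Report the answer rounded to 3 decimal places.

z1 = atanh(0.18) = 0.181983,  z2 = atanh(0.39) = 0.411800
SE = √(1/(n1−3) + 1/(n2−3)) = √(1/152 + 1/250) = √(0.0065789 + 0.0040000) = √0.0105789 = 0.102854
z = (z1 − z2)/SE = (0.181983 − 0.411800) / 0.102854 = -0.229817 / 0.102854 = -2.234

-2.234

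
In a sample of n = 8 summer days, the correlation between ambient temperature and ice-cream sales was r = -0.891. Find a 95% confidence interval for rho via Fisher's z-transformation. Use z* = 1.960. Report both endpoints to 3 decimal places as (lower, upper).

(-0.980, -0.501)

Fisher z: z_r = atanh(r) = ½·ln((1+(-0.891))/(1−(-0.891))) = -1.426757
SE(z) = 1/√(n−3) = 1/√5 = 0.447214
95% ⇒ z* = 1.960; margin = 1.960·0.447214 = 0.876539
CI on z-scale: (-2.303296, -0.550218)
Back-transform: tanh(-2.303296) = -0.980226, tanh(-0.550218) = -0.500684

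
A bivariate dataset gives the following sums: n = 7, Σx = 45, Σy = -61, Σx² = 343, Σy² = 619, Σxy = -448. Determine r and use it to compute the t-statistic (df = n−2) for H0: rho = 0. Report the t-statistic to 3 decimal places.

-3.146

S_xy = nΣxy − ΣxΣy = 7·(-448) − 45·(-61) = -3136 − (-2745) = -391
S_xx = nΣx² − (Σx)² = 7·343 − 45² = 2401 − 2025 = 376
S_yy = nΣy² − (Σy)² = 7·619 − (-61)² = 4333 − 3721 = 612
r = S_xy / √(S_xx·S_yy) = -391 / √(376·612) = -391 / √230112 = -391 / 479.6999 = -0.8151
t = r·√(n−2)/√(1−r²) = -0.8151·√5 / √(1−0.664388) = -1.822619 / 0.579320 = -3.146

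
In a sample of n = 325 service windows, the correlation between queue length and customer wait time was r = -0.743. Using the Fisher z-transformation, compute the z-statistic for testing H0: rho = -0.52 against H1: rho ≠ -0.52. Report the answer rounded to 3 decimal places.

z_r = atanh(-0.743) = -0.957143,  z_0 = atanh(-0.52) = -0.576340
SE = 1/√(n−3) = 1/√322 = 0.055728
z = (z_r − z_0)/SE = (-0.957143 − (-0.576340)) / 0.055728 = -0.380803 / 0.055728 = -6.833

-6.833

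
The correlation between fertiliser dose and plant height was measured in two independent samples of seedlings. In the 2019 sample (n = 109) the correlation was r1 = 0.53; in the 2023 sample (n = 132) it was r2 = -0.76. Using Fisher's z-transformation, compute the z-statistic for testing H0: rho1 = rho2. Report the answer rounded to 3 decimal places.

z1 = atanh(0.53) = 0.590145,  z2 = atanh(-0.76) = -0.996215
SE = √(1/(n1−3) + 1/(n2−3)) = √(1/106 + 1/129) = √(0.0094340 + 0.0077519) = √0.0171859 = 0.131095
z = (z1 − z2)/SE = (0.590145 − (-0.996215)) / 0.131095 = 1.586360 / 0.131095 = 12.101

12.101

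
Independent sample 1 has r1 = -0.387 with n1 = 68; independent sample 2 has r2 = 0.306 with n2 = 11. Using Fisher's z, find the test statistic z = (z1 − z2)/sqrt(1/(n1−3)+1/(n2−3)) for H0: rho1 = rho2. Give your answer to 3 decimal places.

z1 = atanh(-0.387) = -0.408267,  z2 = atanh(0.306) = 0.316126
SE = √(1/(n1−3) + 1/(n2−3)) = √(1/65 + 1/8) = √(0.0153846 + 0.1250000) = √0.1403846 = 0.374679
z = (z1 − z2)/SE = (-0.408267 − 0.316126) / 0.374679 = -0.724393 / 0.374679 = -1.933

-1.933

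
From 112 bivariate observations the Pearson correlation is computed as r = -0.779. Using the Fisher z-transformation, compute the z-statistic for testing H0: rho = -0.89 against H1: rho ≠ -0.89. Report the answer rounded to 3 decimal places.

3.958

Fisher z: atanh(-0.779) = -1.042822, atanh(-0.89) = -1.421926
z = (z_r − z_0)·√(n−3) = (-1.042822 − (-1.421926))·√109 = 0.379104 · 10.440307 = 3.958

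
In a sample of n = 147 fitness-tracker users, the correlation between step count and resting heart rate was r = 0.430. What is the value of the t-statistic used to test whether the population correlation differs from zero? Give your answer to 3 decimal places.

5.735

1 − r² = 1 − 0.184900 = 0.815100;  √(1−r²) = 0.902829
√(n−2) = √145 = 12.041595
t = r·√(n−2)/√(1−r²) = 0.430 · 12.041595 / 0.902829 = 5.735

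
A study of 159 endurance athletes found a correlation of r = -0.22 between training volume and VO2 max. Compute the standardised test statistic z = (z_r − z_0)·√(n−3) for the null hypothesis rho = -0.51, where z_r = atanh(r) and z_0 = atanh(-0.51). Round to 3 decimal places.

4.235

Fisher z: atanh(-0.22) = -0.223656, atanh(-0.51) = -0.562730
z = (z_r − z_0)·√(n−3) = (-0.223656 − (-0.562730))·√156 = 0.339074 · 12.489996 = 4.235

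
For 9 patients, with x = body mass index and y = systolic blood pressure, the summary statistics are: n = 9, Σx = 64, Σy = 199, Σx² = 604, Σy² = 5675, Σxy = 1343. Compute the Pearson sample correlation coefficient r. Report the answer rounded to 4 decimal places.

-0.1655

Numerator: nΣxy − (Σx)(Σy) = 9·1343 − (64)(199) = -649
Denominator: √[(nΣx²−(Σx)²)(nΣy²−(Σy)²)]
  nΣx²−(Σx)² = 9·604 − 4096 = 1340;  nΣy²−(Σy)² = 9·5675 − 39601 = 11474
  √(1340·11474) = √15375160 = 3921.1172
r = -649 / 3921.1172 = -0.1655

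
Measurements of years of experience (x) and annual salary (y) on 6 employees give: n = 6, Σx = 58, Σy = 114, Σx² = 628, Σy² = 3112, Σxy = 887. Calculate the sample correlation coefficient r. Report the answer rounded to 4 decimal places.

Numerator: nΣxy − (Σx)(Σy) = 6·887 − (58)(114) = -1290
Denominator: √[(nΣx²−(Σx)²)(nΣy²−(Σy)²)]
  nΣx²−(Σx)² = 6·628 − 3364 = 404;  nΣy²−(Σy)² = 6·3112 − 12996 = 5676
  √(404·5676) = √2293104 = 1514.2998
r = -1290 / 1514.2998 = -0.8519

-0.8519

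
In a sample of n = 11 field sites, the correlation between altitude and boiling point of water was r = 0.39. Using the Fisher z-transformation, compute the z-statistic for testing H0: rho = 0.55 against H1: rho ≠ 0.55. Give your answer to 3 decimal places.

-0.584

z_r = atanh(0.39) = 0.411800,  z_0 = atanh(0.55) = 0.618381
SE = 1/√(n−3) = 1/√8 = 0.353553
z = (z_r − z_0)/SE = (0.411800 − 0.618381) / 0.353553 = -0.206581 / 0.353553 = -0.584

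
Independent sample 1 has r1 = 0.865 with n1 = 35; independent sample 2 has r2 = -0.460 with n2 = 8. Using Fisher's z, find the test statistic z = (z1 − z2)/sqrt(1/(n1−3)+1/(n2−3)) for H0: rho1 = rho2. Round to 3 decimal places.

3.764

Fisher z-transforms: z1 = atanh(0.865) = 1.312871, z2 = atanh(-0.460) = -0.497311; difference d = 1.810182
Var(d) = 1/32 + 1/5 = 0.0312500 + 0.2000000 = 0.2312500
z = d/√Var(d) = 1.810182 / √0.2312500 = 1.810182 / 0.480885 = 3.764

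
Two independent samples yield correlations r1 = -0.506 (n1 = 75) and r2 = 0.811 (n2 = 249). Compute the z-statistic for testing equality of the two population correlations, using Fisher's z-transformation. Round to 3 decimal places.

-12.592

Fisher z-transforms: z1 = atanh(-0.506) = -0.557338, z2 = atanh(0.811) = 1.129944; difference d = -1.687282
Var(d) = 1/72 + 1/246 = 0.0138889 + 0.0040650 = 0.0179539
z = d/√Var(d) = -1.687282 / √0.0179539 = -1.687282 / 0.133992 = -12.592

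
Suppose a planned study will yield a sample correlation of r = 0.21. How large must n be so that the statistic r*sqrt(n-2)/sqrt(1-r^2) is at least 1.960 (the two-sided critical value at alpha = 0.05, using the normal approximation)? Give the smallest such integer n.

r√(n−2)/√(1−r²) ≥ 1.960  ⇔  n−2 ≥ (1.960)²·(1−r²)/r²
(1−r²)/r² = (1−0.0441)/0.0441 = 21.6757
n ≥ 2 + 3.8416·21.6757 = 2 + 83.2694 = 85.2694
⌈85.2694⌉ = 86

86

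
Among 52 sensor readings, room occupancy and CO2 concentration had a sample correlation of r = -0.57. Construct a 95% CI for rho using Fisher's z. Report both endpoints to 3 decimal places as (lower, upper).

z_r = atanh(-0.57) = -0.647523;  SE = 1/√(n−3) = 1/√49 = 0.142857
z-limits: -0.647523 ± 1.960·0.142857 = -0.647523 ± 0.280000 = [-0.927523, -0.367523]
ρ-limits: (tanh -0.927523, tanh -0.367523) = (-0.729, -0.352)

(-0.729, -0.352)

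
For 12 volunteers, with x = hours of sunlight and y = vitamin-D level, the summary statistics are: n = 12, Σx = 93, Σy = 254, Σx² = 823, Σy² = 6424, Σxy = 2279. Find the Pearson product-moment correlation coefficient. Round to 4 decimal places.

0.9487

S_xy = nΣxy − ΣxΣy = 12·2279 − 93·254 = 27348 − 23622 = 3726
S_xx = nΣx² − (Σx)² = 12·823 − 93² = 9876 − 8649 = 1227
S_yy = nΣy² − (Σy)² = 12·6424 − 254² = 77088 − 64516 = 12572
r = S_xy / √(S_xx·S_yy) = 3726 / √(1227·12572) = 3726 / √15425844 = 3726 / 3927.5748 = 0.9487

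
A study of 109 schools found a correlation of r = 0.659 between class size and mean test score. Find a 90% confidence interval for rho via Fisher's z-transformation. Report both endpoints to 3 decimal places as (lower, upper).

z_r = atanh(0.659) = 0.791044;  SE = 1/√(n−3) = 1/√106 = 0.097129
z-limits: 0.791044 ± 1.645·0.097129 = 0.791044 ± 0.159777 = [0.631267, 0.950821]
ρ-limits: (tanh 0.631267, tanh 0.950821) = (0.559, 0.740)

(0.559, 0.740)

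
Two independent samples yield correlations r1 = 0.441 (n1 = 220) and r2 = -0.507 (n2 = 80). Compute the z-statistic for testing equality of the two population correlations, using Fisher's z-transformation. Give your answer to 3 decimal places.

Fisher z-transforms: z1 = atanh(0.441) = 0.473472, z2 = atanh(-0.507) = -0.558684; difference d = 1.032156
Var(d) = 1/217 + 1/77 = 0.0046083 + 0.0129870 = 0.0175953
z = d/√Var(d) = 1.032156 / √0.0175953 = 1.032156 / 0.132647 = 7.781

7.781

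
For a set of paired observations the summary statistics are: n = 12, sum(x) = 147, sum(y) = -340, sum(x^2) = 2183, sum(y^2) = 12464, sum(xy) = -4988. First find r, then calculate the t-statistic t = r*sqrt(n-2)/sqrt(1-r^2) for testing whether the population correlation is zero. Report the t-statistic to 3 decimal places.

-4.091

Numerator: nΣxy − (Σx)(Σy) = 12·(-4988) − (147)(-340) = -9876
Denominator: √[(nΣx²−(Σx)²)(nΣy²−(Σy)²)]
  nΣx²−(Σx)² = 12·2183 − 21609 = 4587;  nΣy²−(Σy)² = 12·12464 − 115600 = 33968
  √(4587·33968) = √155811216 = 12482.4363
r = -9876 / 12482.4363 = -0.7912
t = r·√(n−2)/√(1−r²) = -0.7912·√10 / √(1−0.625997) = -2.501994 / 0.611558 = -4.091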